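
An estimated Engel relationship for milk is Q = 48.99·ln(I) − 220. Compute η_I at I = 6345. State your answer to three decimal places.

0.234

At I = 6345: Q = 208.928.
dQ/dI = 48.99/I = 0.00772104 at this income.
η = (dQ/dI)·(I/Q) = 0.00772104 × (6345/208.928) = 0.234.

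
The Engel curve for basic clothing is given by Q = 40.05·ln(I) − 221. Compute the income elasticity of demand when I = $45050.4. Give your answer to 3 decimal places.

At I = 45050.4: Q = 208.157.
dQ/dI = 40.05/I = 0.000889004 at this income.
η = (dQ/dI)·(I/Q) = 0.000889004 × (45050.4/208.157) = 0.192.

0.192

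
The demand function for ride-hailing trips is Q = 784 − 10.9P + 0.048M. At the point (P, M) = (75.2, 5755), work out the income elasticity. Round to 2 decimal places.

At P = 75.2, M = 5755: Q = 240.560.
Holding P constant, ∂Q/∂M = 0.048.
η_M = (∂Q/∂M)·(M/Q) = 0.048 × (5755/240.560) = 1.15.

1.15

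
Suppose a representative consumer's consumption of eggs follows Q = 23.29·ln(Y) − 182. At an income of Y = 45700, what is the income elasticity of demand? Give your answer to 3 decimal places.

At Y = 45700: Q = 67.898.
dQ/dY = 23.29/Y = 0.000509628 at this income.
η = (dQ/dY)·(Y/Q) = 0.000509628 × (45700/67.898) = 0.343.

0.343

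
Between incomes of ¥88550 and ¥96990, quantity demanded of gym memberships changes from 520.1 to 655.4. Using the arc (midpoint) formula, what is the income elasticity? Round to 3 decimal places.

ΔQ = 655.4 − 520.1 = 135.3; midpoint Q̄ = (520.1 + 655.4)/2 = 587.75.
ΔI = 96990 − 88550 = 8440; midpoint Ī = (88550 + 96990)/2 = 92770.
η = (ΔQ/Q̄) ÷ (ΔI/Ī) = (135.3/587.75) ÷ (8440/92770) = 2.530.

2.530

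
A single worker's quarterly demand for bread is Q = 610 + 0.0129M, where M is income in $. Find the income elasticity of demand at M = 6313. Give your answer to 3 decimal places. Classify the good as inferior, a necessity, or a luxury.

0.118 (necessity)

At M = 6313: Q = 691.438.
dQ/dM = 0.0129.
η = (dQ/dM)·(M/Q) = 0.0129 × (6313/691.438) = 0.118.
Since 0 < η < 1, the good is a necessity.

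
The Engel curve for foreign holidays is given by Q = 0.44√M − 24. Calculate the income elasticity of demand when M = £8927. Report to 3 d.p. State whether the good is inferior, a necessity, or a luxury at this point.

1.183 (luxury)

At M = 8927: Q = 17.572.
dQ/dM = 0.44/(2√M) = 0.00232847 at this income.
η = (dQ/dM)·(M/Q) = 0.00232847 × (8927/17.572) = 1.183.
Since η > 1, the good is a luxury.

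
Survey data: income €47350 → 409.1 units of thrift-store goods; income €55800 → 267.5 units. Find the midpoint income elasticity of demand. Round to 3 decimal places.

-2.555

ΔQ = 267.5 − 409.1 = -141.6; midpoint Q̄ = (409.1 + 267.5)/2 = 338.3.
ΔI = 55800 − 47350 = 8450; midpoint Ī = (47350 + 55800)/2 = 51575.
η = (ΔQ/Q̄) ÷ (ΔI/Ī) = (-141.6/338.3) ÷ (8450/51575) = -2.555.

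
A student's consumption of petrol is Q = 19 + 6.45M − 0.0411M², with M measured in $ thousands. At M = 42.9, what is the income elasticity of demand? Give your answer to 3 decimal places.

0.570

At M = 42.9: Q = 220.0641.
dQ/dM = 6.45 − 0.0822M = 2.92362.
η = (dQ/dM)·(M/Q) = 2.92362 × (42.9/220.0641) = 0.570.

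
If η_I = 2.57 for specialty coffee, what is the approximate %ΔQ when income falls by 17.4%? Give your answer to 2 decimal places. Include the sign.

%ΔQ ≈ η × %ΔI = 2.57 × (-17.4%) = -44.72%.

-44.72%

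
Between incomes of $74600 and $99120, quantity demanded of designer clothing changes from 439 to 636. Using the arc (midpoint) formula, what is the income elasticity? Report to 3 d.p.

1.298

ΔQ = 636 − 439 = 197; midpoint Q̄ = (439 + 636)/2 = 537.5.
ΔI = 99120 − 74600 = 24520; midpoint Ī = (74600 + 99120)/2 = 86860.
η = (ΔQ/Q̄) ÷ (ΔI/Ī) = (197/537.5) ÷ (24520/86860) = 1.298.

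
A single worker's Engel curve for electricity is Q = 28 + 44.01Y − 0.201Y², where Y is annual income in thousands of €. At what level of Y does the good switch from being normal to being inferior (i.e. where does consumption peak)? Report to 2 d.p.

dQ/dY = 44.01 − 0.402Y.
The good is inferior where dQ/dY < 0. Setting dQ/dY = 0 gives Y = 44.01 / 0.402 = 109.48.

109.48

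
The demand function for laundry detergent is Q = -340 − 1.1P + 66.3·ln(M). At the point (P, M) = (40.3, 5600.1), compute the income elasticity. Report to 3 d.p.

At P = 40.3, M = 5600.1: Q = 187.875.
Holding P constant, ∂Q/∂M = 66.3/M = 0.0118391.
η_M = (∂Q/∂M)·(M/Q) = 0.0118391 × (5600.1/187.875) = 0.353.

0.353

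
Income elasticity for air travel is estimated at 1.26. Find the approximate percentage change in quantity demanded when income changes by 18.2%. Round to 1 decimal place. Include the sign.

%ΔQ ≈ η × %ΔI = 1.26 × 18.2% = 22.9%.

22.9%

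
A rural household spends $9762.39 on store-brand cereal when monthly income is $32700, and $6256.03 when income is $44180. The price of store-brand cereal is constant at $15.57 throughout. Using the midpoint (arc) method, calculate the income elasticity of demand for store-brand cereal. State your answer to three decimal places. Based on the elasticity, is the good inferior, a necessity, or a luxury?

-1.466 (inferior good)

With a constant price, Q₁ = 9762.39/15.57 = 627.000 and Q₂ = 6256.03/15.57 = 401.800 (equivalently, work directly with expenditure since P cancels).
Midpoint %ΔQ = (6256.03 − 9762.39)/8009.21 = -0.43779; midpoint %ΔI = (44180 − 32700)/38440 = 0.29865.
η = -0.43779 / 0.29865 = -1.466.
η < 0 ⇒ inferior good.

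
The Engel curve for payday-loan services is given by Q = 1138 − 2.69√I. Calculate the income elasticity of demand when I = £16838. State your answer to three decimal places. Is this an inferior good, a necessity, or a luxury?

-0.221 (inferior good)

At I = 16838: Q = 788.942.
dQ/dI = -2.69/(2√I) = -0.0103652 at this income.
η = (dQ/dI)·(I/Q) = -0.0103652 × (16838/788.942) = -0.221.
Since η < 0, the good is an inferior good.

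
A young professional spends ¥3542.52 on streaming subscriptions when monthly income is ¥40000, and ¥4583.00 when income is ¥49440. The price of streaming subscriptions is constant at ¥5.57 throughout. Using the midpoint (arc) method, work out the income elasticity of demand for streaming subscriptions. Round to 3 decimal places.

With a constant price, Q₁ = 3542.52/5.57 = 636.000 and Q₂ = 4583.00/5.57 = 822.801 (equivalently, work directly with expenditure since P cancels).
Midpoint %ΔQ = (4583.00 − 3542.52)/4062.76 = 0.25610; midpoint %ΔI = (49440 − 40000)/44720 = 0.21109.
η = 0.25610 / 0.21109 = 1.213.

1.213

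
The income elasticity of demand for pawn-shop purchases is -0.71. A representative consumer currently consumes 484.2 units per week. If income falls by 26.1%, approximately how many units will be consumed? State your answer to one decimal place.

%ΔQ ≈ η × %ΔI = -0.71 × (-26.1%) = 18.531%.
New Q ≈ 484.2 × (1 + 0.18531) = 573.9.

573.9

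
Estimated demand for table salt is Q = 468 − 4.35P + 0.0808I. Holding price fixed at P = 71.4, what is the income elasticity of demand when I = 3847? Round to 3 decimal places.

At P = 71.4, I = 3847: Q = 468.248.
Holding P constant, ∂Q/∂I = 0.0808.
η_I = (∂Q/∂I)·(I/Q) = 0.0808 × (3847/468.248) = 0.664.

0.664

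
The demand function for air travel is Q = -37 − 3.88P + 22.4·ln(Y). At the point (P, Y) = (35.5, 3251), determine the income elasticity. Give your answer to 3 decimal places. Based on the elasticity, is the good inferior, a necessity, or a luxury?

3.499 (luxury)

At P = 35.5, Y = 3251: Q = 6.402.
Holding P constant, ∂Q/∂Y = 22.4/Y = 0.00689019.
η_Y = (∂Q/∂Y)·(Y/Q) = 0.00689019 × (3251/6.402) = 3.499.
Since η > 1, this is a luxury.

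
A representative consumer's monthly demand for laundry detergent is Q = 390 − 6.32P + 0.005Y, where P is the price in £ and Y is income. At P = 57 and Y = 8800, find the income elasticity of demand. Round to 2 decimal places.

At P = 57, Y = 8800: Q = 73.760.
Holding P constant, ∂Q/∂Y = 0.005.
η_Y = (∂Q/∂Y)·(Y/Q) = 0.005 × (8800/73.760) = 0.60.

0.60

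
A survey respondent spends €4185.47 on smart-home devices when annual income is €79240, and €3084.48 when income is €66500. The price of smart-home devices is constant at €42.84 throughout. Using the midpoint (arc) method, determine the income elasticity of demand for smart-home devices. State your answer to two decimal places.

With a constant price, Q₁ = 4185.47/42.84 = 97.700 and Q₂ = 3084.48/42.84 = 72.000 (equivalently, work directly with expenditure since P cancels).
Midpoint %ΔQ = (3084.48 − 4185.47)/3634.98 = -0.30289; midpoint %ΔI = (66500 − 79240)/72870 = -0.17483.
η = -0.30289 / -0.17483 = 1.73.

1.73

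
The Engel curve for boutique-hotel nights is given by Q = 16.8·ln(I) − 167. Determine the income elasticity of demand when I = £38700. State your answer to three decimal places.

At I = 38700: Q = 10.468.
dQ/dI = 16.8/I = 0.000434109 at this income.
η = (dQ/dI)·(I/Q) = 0.000434109 × (38700/10.468) = 1.605.

1.605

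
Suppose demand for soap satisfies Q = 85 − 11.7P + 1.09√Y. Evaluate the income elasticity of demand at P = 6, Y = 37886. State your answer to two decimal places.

0.47

At P = 6, Y = 37886: Q = 226.961.
Holding P constant, ∂Q/∂Y = 1.09/(2√Y) = 0.00279999.
η_Y = (∂Q/∂Y)·(Y/Q) = 0.00279999 × (37886/226.961) = 0.47.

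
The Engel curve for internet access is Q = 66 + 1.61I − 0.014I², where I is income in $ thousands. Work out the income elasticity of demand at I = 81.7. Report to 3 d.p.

At I = 81.7: Q = 104.0885.
dQ/dI = 1.61 − 0.028I = -0.67760.
η = (dQ/dI)·(I/Q) = -0.67760 × (81.7/104.0885) = -0.532.

-0.532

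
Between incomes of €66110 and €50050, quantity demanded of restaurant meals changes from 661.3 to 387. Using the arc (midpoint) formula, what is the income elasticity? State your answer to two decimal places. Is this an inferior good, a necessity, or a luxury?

1.89 (luxury)

ΔQ = 387 − 661.3 = -274.3; midpoint Q̄ = (661.3 + 387)/2 = 524.15.
ΔI = 50050 − 66110 = -16060; midpoint Ī = (66110 + 50050)/2 = 58080.
η = (ΔQ/Q̄) ÷ (ΔI/Ī) = (-274.3/524.15) ÷ (-16060/58080) = 1.89.
η > 1 ⇒ luxury.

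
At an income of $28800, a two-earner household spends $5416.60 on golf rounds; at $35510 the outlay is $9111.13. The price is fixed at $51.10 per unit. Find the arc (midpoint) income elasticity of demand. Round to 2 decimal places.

With a constant price, Q₁ = 5416.60/51.10 = 106.000 and Q₂ = 9111.13/51.10 = 178.300 (equivalently, work directly with expenditure since P cancels).
Midpoint %ΔQ = (9111.13 − 5416.60)/7263.87 = 0.50862; midpoint %ΔI = (35510 − 28800)/32155 = 0.20868.
η = 0.50862 / 0.20868 = 2.44.

2.44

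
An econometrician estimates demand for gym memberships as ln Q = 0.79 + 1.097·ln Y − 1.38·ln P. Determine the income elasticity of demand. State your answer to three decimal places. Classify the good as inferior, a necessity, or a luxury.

1.097 (luxury)

In a log-linear demand, the coefficient on ln Y is the income elasticity.
So η = 1.097.
η > 1 ⇒ luxury.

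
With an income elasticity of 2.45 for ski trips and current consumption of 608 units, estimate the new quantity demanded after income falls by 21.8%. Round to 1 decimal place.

%ΔQ ≈ η × %ΔI = 2.45 × (-21.8%) = -53.41%.
New Q ≈ 608 × (1 − 0.5341) = 283.3.

283.3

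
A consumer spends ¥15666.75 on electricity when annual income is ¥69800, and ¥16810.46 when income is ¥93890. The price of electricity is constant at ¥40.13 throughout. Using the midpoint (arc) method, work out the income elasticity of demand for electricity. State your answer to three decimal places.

With a constant price, Q₁ = 15666.75/40.13 = 390.400 and Q₂ = 16810.46/40.13 = 418.900 (equivalently, work directly with expenditure since P cancels).
Midpoint %ΔQ = (16810.46 − 15666.75)/16238.61 = 0.07043; midpoint %ΔI = (93890 − 69800)/81845 = 0.29434.
η = 0.07043 / 0.29434 = 0.239.

0.239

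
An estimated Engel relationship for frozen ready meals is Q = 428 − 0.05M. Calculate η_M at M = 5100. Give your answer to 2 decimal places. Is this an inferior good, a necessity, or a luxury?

At M = 5100: Q = 173.000.
dQ/dM = −0.05.
η = (dQ/dM)·(M/Q) = -0.05 × (5100/173.000) = -1.47.
Since η < 0, the good is an inferior good.

-1.47 (inferior good)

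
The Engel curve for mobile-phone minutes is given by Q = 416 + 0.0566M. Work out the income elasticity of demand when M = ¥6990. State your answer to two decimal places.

0.49

At M = 6990: Q = 811.634.
dQ/dM = 0.0566.
η = (dQ/dM)·(M/Q) = 0.0566 × (6990/811.634) = 0.49.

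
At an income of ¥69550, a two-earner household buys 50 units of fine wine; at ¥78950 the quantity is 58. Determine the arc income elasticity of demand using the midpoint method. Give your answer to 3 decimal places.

1.170

ΔQ = 58 − 50 = 8; midpoint Q̄ = (50 + 58)/2 = 54.
ΔI = 78950 − 69550 = 9400; midpoint Ī = (69550 + 78950)/2 = 74250.
η = (ΔQ/Q̄) ÷ (ΔI/Ī) = (8/54) ÷ (9400/74250) = 1.170.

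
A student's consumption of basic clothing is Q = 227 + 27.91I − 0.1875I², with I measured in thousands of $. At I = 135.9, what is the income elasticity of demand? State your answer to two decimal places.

-5.62

At I = 135.9: Q = 557.0671.
dQ/dI = 27.91 − 0.375I = -23.05250.
η = (dQ/dI)·(I/Q) = -23.05250 × (135.9/557.0671) = -5.62.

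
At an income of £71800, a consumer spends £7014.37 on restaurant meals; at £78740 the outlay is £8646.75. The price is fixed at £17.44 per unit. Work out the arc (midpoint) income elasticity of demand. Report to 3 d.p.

With a constant price, Q₁ = 7014.37/17.44 = 402.200 and Q₂ = 8646.75/17.44 = 495.800 (equivalently, work directly with expenditure since P cancels).
Midpoint %ΔQ = (8646.75 − 7014.37)/7830.56 = 0.20846; midpoint %ΔI = (78740 − 71800)/75270 = 0.09220.
η = 0.20846 / 0.09220 = 2.261.

2.261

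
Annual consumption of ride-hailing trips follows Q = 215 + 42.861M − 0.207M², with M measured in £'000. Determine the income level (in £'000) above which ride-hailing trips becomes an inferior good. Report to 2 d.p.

103.53

dQ/dM = 42.861 − 0.414M.
The good is inferior where dQ/dM < 0. Setting dQ/dM = 0 gives M = 42.861 / 0.414 = 103.53.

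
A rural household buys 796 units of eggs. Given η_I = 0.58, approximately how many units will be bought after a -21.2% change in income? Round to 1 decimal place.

%ΔQ ≈ η × %ΔI = 0.58 × (-21.2%) = -12.296%.
New Q ≈ 796 × (1 − 0.12296) = 698.1.

698.1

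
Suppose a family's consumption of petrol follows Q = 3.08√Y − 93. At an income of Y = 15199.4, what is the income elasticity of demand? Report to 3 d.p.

0.662

At Y = 15199.4: Q = 286.720.
dQ/dY = 3.08/(2√Y) = 0.0124913 at this income.
η = (dQ/dY)·(Y/Q) = 0.0124913 × (15199.4/286.720) = 0.662.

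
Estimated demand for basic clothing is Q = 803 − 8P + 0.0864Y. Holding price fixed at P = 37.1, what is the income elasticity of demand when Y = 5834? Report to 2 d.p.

0.50

At P = 37.1, Y = 5834: Q = 1010.258.
Holding P constant, ∂Q/∂Y = 0.0864.
η_Y = (∂Q/∂Y)·(Y/Q) = 0.0864 × (5834/1010.258) = 0.50.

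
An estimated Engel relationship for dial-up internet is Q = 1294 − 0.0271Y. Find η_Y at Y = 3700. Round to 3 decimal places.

-0.084

At Y = 3700: Q = 1193.730.
dQ/dY = −0.0271.
η = (dQ/dY)·(Y/Q) = -0.0271 × (3700/1193.730) = -0.084.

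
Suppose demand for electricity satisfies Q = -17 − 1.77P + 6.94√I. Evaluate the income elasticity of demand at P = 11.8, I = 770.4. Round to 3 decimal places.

At P = 11.8, I = 770.4: Q = 154.741.
Holding P constant, ∂Q/∂I = 6.94/(2√I) = 0.125018.
η_I = (∂Q/∂I)·(I/Q) = 0.125018 × (770.4/154.741) = 0.622.

0.622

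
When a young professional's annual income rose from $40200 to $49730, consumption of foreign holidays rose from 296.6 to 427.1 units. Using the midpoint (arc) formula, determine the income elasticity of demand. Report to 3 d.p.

1.702

ΔQ = 427.1 − 296.6 = 130.5; midpoint Q̄ = (296.6 + 427.1)/2 = 361.85.
ΔI = 49730 − 40200 = 9530; midpoint Ī = (40200 + 49730)/2 = 44965.
η = (ΔQ/Q̄) ÷ (ΔI/Ī) = (130.5/361.85) ÷ (9530/44965) = 1.702.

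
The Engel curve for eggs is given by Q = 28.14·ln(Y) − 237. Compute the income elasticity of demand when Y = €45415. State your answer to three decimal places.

0.435

At Y = 45415: Q = 64.762.
dQ/dY = 28.14/Y = 0.000619619 at this income.
η = (dQ/dY)·(Y/Q) = 0.000619619 × (45415/64.762) = 0.435.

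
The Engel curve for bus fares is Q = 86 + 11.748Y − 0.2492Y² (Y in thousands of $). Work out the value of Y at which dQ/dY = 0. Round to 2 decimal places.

dQ/dY = 11.748 − 0.4984Y.
The good is inferior where dQ/dY < 0. Setting dQ/dY = 0 gives Y = 11.748 / 0.4984 = 23.57.

23.57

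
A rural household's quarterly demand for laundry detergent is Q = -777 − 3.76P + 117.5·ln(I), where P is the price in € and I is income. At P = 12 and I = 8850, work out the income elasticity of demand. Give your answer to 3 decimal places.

0.478

At P = 12, I = 8850: Q = 245.740.
Holding P constant, ∂Q/∂I = 117.5/I = 0.0132768.
η_I = (∂Q/∂I)·(I/Q) = 0.0132768 × (8850/245.740) = 0.478.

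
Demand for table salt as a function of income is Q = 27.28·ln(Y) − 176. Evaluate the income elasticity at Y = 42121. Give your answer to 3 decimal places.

At Y = 42121: Q = 114.486.
dQ/dY = 27.28/Y = 0.000647658 at this income.
η = (dQ/dY)·(Y/Q) = 0.000647658 × (42121/114.486) = 0.238.

0.238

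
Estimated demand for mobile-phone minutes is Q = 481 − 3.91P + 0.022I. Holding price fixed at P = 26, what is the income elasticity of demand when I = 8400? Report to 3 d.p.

At P = 26, I = 8400: Q = 564.140.
Holding P constant, ∂Q/∂I = 0.022.
η_I = (∂Q/∂I)·(I/Q) = 0.022 × (8400/564.140) = 0.328.

0.328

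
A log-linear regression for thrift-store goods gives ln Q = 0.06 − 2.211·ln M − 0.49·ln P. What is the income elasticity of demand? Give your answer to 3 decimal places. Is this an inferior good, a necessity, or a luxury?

In a log-linear demand, the coefficient on ln M is the income elasticity.
So η = -2.211.
η < 0 ⇒ inferior good.

-2.211 (inferior good)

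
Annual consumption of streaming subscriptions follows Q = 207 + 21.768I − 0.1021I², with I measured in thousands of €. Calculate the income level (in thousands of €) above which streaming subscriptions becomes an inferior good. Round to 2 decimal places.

106.60

dQ/dI = 21.768 − 0.2042I.
The good is inferior where dQ/dI < 0. Setting dQ/dI = 0 gives I = 21.768 / 0.2042 = 106.60.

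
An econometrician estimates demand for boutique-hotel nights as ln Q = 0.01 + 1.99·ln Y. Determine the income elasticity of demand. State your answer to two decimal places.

In a log-linear demand, the coefficient on ln Y is the income elasticity.
So η = 1.99.

1.99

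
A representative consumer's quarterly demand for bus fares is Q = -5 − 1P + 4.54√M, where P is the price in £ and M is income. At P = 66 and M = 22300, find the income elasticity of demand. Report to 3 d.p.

0.558

At P = 66, M = 22300: Q = 606.967.
Holding P constant, ∂Q/∂M = 4.54/(2√M) = 0.015201.
η_M = (∂Q/∂M)·(M/Q) = 0.015201 × (22300/606.967) = 0.558.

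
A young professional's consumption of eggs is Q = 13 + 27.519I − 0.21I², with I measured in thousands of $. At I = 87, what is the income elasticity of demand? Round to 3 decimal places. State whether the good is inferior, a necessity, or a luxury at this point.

At I = 87: Q = 817.6630.
dQ/dI = 27.519 − 0.42I = -9.02100.
η = (dQ/dI)·(I/Q) = -9.02100 × (87/817.6630) = -0.960.
η < 0 ⇒ inferior good.

-0.960 (inferior good)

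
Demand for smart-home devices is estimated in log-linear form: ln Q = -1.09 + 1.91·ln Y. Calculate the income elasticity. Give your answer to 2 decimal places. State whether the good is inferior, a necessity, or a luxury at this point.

1.91 (luxury)

In a log-linear demand, the coefficient on ln Y is the income elasticity.
So η = 1.91.
η > 1 ⇒ luxury.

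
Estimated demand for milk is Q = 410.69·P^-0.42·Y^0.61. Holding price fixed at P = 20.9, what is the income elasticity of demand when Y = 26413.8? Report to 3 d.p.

0.610

For a multiplicative demand Q = A·P^α·Y^β, the income elasticity is β everywhere.
Here β = 0.61, so η = 0.610.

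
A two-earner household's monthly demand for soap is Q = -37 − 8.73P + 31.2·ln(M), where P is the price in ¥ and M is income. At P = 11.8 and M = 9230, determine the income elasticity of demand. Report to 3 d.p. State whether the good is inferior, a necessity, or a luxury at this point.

0.215 (necessity)

At P = 11.8, M = 9230: Q = 144.849.
Holding P constant, ∂Q/∂M = 31.2/M = 0.00338028.
η_M = (∂Q/∂M)·(M/Q) = 0.00338028 × (9230/144.849) = 0.215.
Since 0 < η < 1, this is a necessity.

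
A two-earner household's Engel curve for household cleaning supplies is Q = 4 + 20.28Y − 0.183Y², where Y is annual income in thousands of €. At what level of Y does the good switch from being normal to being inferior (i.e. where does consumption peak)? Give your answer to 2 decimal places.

55.41

dQ/dY = 20.28 − 0.366Y.
The good is inferior where dQ/dY < 0. Setting dQ/dY = 0 gives Y = 20.28 / 0.366 = 55.41.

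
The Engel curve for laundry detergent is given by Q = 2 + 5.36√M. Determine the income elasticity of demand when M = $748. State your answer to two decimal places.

At M = 748: Q = 148.594.
dQ/dM = 5.36/(2√M) = 0.0979905 at this income.
η = (dQ/dM)·(M/Q) = 0.0979905 × (748/148.594) = 0.49.

0.49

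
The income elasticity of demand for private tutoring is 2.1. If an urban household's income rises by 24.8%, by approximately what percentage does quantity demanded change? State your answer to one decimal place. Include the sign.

52.1%

%ΔQ ≈ η × %ΔI = 2.1 × 24.8% = 52.1%.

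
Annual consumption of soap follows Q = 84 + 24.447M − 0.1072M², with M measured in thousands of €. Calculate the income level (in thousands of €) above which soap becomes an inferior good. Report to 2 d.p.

dQ/dM = 24.447 − 0.2144M.
The good is inferior where dQ/dM < 0. Setting dQ/dM = 0 gives M = 24.447 / 0.2144 = 114.03.

114.03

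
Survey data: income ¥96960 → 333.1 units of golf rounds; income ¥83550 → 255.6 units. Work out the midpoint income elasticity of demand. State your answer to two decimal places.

ΔQ = 255.6 − 333.1 = -77.5; midpoint Q̄ = (333.1 + 255.6)/2 = 294.35.
ΔI = 83550 − 96960 = -13410; midpoint Ī = (96960 + 83550)/2 = 90255.
η = (ΔQ/Q̄) ÷ (ΔI/Ī) = (-77.5/294.35) ÷ (-13410/90255) = 1.77.

1.77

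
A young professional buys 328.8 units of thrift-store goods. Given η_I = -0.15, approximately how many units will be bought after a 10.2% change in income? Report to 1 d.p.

%ΔQ ≈ η × %ΔI = -0.15 × 10.2% = -1.53%.
New Q ≈ 328.8 × (1 − 0.0153) = 323.8.

323.8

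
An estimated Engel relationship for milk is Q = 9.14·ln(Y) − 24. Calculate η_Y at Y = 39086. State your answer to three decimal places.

0.126

At Y = 39086: Q = 72.642.
dQ/dY = 9.14/Y = 0.000233843 at this income.
η = (dQ/dY)·(Y/Q) = 0.000233843 × (39086/72.642) = 0.126.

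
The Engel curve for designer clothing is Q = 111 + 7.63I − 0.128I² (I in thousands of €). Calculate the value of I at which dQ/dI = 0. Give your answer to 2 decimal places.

dQ/dI = 7.63 − 0.256I.
The good is inferior where dQ/dI < 0. Setting dQ/dI = 0 gives I = 7.63 / 0.256 = 29.80.

29.80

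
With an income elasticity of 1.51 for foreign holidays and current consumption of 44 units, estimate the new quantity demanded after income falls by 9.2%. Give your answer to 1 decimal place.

%ΔQ ≈ η × %ΔI = 1.51 × (-9.2%) = -13.892%.
New Q ≈ 44 × (1 − 0.13892) = 37.9.

37.9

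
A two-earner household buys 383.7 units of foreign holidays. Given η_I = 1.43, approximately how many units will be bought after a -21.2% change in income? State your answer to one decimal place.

%ΔQ ≈ η × %ΔI = 1.43 × (-21.2%) = -30.316%.
New Q ≈ 383.7 × (1 − 0.30316) = 267.4.

267.4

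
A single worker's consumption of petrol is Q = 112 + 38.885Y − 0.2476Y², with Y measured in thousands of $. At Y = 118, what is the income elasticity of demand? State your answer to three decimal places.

At Y = 118: Q = 1252.8476.
dQ/dY = 38.885 − 0.4952Y = -19.54860.
η = (dQ/dY)·(Y/Q) = -19.54860 × (118/1252.8476) = -1.841.

-1.841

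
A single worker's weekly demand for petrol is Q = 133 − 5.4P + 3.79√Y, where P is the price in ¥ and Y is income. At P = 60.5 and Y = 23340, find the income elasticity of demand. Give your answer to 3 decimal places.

At P = 60.5, Y = 23340: Q = 385.315.
Holding P constant, ∂Q/∂Y = 3.79/(2√Y) = 0.0124039.
η_Y = (∂Q/∂Y)·(Y/Q) = 0.0124039 × (23340/385.315) = 0.751.

0.751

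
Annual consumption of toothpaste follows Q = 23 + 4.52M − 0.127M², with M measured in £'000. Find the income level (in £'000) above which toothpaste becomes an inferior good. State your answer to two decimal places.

dQ/dM = 4.52 − 0.254M.
The good is inferior where dQ/dM < 0. Setting dQ/dM = 0 gives M = 4.52 / 0.254 = 17.80.

17.80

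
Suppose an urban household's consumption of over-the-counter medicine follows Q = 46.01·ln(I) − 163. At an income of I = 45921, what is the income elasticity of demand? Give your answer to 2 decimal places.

At I = 45921: Q = 330.903.
dQ/dI = 46.01/I = 0.00100194 at this income.
η = (dQ/dI)·(I/Q) = 0.00100194 × (45921/330.903) = 0.14.

0.14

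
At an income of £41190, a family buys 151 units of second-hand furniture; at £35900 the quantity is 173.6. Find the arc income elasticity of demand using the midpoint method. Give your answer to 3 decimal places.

-1.015

ΔQ = 173.6 − 151 = 22.6; midpoint Q̄ = (151 + 173.6)/2 = 162.3.
ΔI = 35900 − 41190 = -5290; midpoint Ī = (41190 + 35900)/2 = 38545.
η = (ΔQ/Q̄) ÷ (ΔI/Ī) = (22.6/162.3) ÷ (-5290/38545) = -1.015.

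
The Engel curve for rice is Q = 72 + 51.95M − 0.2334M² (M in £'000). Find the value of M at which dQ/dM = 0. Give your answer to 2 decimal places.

111.29

dQ/dM = 51.95 − 0.4668M.
The good is inferior where dQ/dM < 0. Setting dQ/dM = 0 gives M = 51.95 / 0.4668 = 111.29.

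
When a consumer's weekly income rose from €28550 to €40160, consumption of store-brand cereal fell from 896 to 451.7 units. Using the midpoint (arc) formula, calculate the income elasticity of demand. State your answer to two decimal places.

ΔQ = 451.7 − 896 = -444.3; midpoint Q̄ = (896 + 451.7)/2 = 673.85.
ΔI = 40160 − 28550 = 11610; midpoint Ī = (28550 + 40160)/2 = 34355.
η = (ΔQ/Q̄) ÷ (ΔI/Ī) = (-444.3/673.85) ÷ (11610/34355) = -1.95.

-1.95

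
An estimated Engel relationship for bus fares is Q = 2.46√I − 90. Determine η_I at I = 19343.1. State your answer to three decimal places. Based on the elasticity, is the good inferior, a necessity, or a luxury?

At I = 19343.1: Q = 252.136.
dQ/dI = 2.46/(2√I) = 0.00884386 at this income.
η = (dQ/dI)·(I/Q) = 0.00884386 × (19343.1/252.136) = 0.678.
Since 0 < η < 1, the good is a necessity.

0.678 (necessity)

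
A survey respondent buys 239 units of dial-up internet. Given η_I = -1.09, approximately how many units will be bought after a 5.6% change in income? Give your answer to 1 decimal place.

%ΔQ ≈ η × %ΔI = -1.09 × 5.6% = -6.104%.
New Q ≈ 239 × (1 − 0.06104) = 224.4.

224.4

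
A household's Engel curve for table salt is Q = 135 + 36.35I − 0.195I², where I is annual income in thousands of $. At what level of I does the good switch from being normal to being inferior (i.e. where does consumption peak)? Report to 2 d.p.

dQ/dI = 36.35 − 0.39I.
The good is inferior where dQ/dI < 0. Setting dQ/dI = 0 gives I = 36.35 / 0.39 = 93.21.

93.21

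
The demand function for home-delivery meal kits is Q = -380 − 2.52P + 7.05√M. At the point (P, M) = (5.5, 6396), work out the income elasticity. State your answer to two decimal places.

At P = 5.5, M = 6396: Q = 169.964.
Holding P constant, ∂Q/∂M = 7.05/(2√M) = 0.0440763.
η_M = (∂Q/∂M)·(M/Q) = 0.0440763 × (6396/169.964) = 1.66.

1.66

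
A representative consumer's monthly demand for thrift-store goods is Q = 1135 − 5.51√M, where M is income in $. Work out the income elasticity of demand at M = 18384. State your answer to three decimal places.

-0.963

At M = 18384: Q = 387.912.
dQ/dM = -5.51/(2√M) = -0.020319 at this income.
η = (dQ/dM)·(M/Q) = -0.020319 × (18384/387.912) = -0.963.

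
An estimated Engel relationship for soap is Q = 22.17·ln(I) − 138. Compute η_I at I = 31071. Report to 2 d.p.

At I = 31071: Q = 91.327.
dQ/dI = 22.17/I = 0.000713527 at this income.
η = (dQ/dI)·(I/Q) = 0.000713527 × (31071/91.327) = 0.24.

0.24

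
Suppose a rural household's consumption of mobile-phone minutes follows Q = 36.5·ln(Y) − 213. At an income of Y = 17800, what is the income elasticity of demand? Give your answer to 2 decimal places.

0.25

At Y = 17800: Q = 144.224.
dQ/dY = 36.5/Y = 0.00205056 at this income.
η = (dQ/dY)·(Y/Q) = 0.00205056 × (17800/144.224) = 0.25.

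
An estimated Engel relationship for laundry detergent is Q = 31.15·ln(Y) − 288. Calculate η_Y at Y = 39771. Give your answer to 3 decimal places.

0.743

At Y = 39771: Q = 41.906.
dQ/dY = 31.15/Y = 0.000783234 at this income.
η = (dQ/dY)·(Y/Q) = 0.000783234 × (39771/41.906) = 0.743.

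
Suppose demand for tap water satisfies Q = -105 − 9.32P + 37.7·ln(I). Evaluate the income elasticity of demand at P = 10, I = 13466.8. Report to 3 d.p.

At P = 10, I = 13466.8: Q = 160.251.
Holding P constant, ∂Q/∂I = 37.7/I = 0.00279948.
η_I = (∂Q/∂I)·(I/Q) = 0.00279948 × (13466.8/160.251) = 0.235.

0.235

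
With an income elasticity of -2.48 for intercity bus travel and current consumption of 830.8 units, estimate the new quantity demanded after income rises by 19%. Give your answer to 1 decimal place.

%ΔQ ≈ η × %ΔI = -2.48 × 19% = -47.12%.
New Q ≈ 830.8 × (1 − 0.4712) = 439.3.

439.3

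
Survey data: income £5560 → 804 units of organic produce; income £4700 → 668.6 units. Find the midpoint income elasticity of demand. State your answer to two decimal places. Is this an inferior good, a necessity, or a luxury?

1.10 (luxury)

ΔQ = 668.6 − 804 = -135.4; midpoint Q̄ = (804 + 668.6)/2 = 736.3.
ΔI = 4700 − 5560 = -860; midpoint Ī = (5560 + 4700)/2 = 5130.
η = (ΔQ/Q̄) ÷ (ΔI/Ī) = (-135.4/736.3) ÷ (-860/5130) = 1.10.
η > 1 ⇒ luxury.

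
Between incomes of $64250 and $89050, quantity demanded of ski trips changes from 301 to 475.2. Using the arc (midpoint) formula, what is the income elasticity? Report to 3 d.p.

1.387

ΔQ = 475.2 − 301 = 174.2; midpoint Q̄ = (301 + 475.2)/2 = 388.1.
ΔI = 89050 − 64250 = 24800; midpoint Ī = (64250 + 89050)/2 = 76650.
η = (ΔQ/Q̄) ÷ (ΔI/Ī) = (174.2/388.1) ÷ (24800/76650) = 1.387.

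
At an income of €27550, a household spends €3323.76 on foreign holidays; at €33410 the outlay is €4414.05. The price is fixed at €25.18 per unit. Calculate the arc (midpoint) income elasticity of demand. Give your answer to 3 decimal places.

1.466

With a constant price, Q₁ = 3323.76/25.18 = 132.000 and Q₂ = 4414.05/25.18 = 175.300 (equivalently, work directly with expenditure since P cancels).
Midpoint %ΔQ = (4414.05 − 3323.76)/3868.91 = 0.28181; midpoint %ΔI = (33410 − 27550)/30480 = 0.19226.
η = 0.28181 / 0.19226 = 1.466.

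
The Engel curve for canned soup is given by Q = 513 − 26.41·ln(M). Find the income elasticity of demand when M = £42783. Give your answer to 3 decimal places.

At M = 42783: Q = 231.367.
dQ/dM = -26.41/M = -0.000617301 at this income.
η = (dQ/dM)·(M/Q) = -0.000617301 × (42783/231.367) = -0.114.

-0.114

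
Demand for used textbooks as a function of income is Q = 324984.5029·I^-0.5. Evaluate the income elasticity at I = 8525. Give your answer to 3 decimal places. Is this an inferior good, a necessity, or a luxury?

-0.500 (inferior good)

For Q = A·I^β the income elasticity is constant and equal to β.
Here β = -0.5, so η = -0.500.
Since η < 0, the good is an inferior good.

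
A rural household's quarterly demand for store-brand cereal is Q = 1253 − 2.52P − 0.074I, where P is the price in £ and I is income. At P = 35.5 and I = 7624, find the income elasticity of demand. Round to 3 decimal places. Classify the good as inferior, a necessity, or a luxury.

-0.941 (inferior good)

At P = 35.5, I = 7624: Q = 599.364.
Holding P constant, ∂Q/∂I = −0.074.
η_I = (∂Q/∂I)·(I/Q) = -0.074 × (7624/599.364) = -0.941.
Since η < 0, this is an inferior good.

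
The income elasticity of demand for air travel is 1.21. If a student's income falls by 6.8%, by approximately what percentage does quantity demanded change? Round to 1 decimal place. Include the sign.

-8.2%

%ΔQ ≈ η × %ΔI = 1.21 × (-6.8%) = -8.2%.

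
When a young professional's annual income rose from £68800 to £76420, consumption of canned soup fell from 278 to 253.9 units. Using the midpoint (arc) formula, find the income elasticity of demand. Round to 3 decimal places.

-0.863

ΔQ = 253.9 − 278 = -24.1; midpoint Q̄ = (278 + 253.9)/2 = 265.95.
ΔI = 76420 − 68800 = 7620; midpoint Ī = (68800 + 76420)/2 = 72610.
η = (ΔQ/Q̄) ÷ (ΔI/Ī) = (-24.1/265.95) ÷ (7620/72610) = -0.863.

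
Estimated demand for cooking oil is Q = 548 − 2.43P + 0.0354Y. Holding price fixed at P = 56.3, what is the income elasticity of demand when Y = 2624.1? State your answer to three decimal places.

0.184

At P = 56.3, Y = 2624.1: Q = 504.084.
Holding P constant, ∂Q/∂Y = 0.0354.
η_Y = (∂Q/∂Y)·(Y/Q) = 0.0354 × (2624.1/504.084) = 0.184.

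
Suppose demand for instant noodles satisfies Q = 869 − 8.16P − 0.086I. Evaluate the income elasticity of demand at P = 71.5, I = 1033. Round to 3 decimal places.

At P = 71.5, I = 1033: Q = 196.722.
Holding P constant, ∂Q/∂I = −0.086.
η_I = (∂Q/∂I)·(I/Q) = -0.086 × (1033/196.722) = -0.452.

-0.452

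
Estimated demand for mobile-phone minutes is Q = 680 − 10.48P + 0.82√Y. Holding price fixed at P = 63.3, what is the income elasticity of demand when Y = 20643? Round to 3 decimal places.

0.438

At P = 63.3, Y = 20643: Q = 134.431.
Holding P constant, ∂Q/∂Y = 0.82/(2√Y) = 0.00285363.
η_Y = (∂Q/∂Y)·(Y/Q) = 0.00285363 × (20643/134.431) = 0.438.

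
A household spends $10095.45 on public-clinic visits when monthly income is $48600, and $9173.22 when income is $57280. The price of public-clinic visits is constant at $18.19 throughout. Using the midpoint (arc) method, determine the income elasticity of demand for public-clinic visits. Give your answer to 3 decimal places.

-0.584

With a constant price, Q₁ = 10095.45/18.19 = 555.000 and Q₂ = 9173.22/18.19 = 504.300 (equivalently, work directly with expenditure since P cancels).
Midpoint %ΔQ = (9173.22 − 10095.45)/9634.33 = -0.09572; midpoint %ΔI = (57280 − 48600)/52940 = 0.16396.
η = -0.09572 / 0.16396 = -0.584.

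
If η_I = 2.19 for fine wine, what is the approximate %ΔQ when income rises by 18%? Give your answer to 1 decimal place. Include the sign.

39.4%

%ΔQ ≈ η × %ΔI = 2.19 × 18% = 39.4%.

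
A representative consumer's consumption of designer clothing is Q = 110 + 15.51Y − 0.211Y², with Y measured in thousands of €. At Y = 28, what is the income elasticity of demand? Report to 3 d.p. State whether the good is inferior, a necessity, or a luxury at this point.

0.273 (necessity)

At Y = 28: Q = 378.8560.
dQ/dY = 15.51 − 0.422Y = 3.69400.
η = (dQ/dY)·(Y/Q) = 3.69400 × (28/378.8560) = 0.273.
0 < η < 1 ⇒ necessity.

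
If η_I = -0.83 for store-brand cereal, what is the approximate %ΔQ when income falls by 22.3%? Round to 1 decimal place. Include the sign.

%ΔQ ≈ η × %ΔI = -0.83 × (-22.3%) = 18.5%.

18.5%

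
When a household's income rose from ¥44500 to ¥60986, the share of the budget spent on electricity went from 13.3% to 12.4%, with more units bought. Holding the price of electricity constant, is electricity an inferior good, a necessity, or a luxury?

Quantity rises but the budget share falls as income rises, so 0 < η < 1.

necessity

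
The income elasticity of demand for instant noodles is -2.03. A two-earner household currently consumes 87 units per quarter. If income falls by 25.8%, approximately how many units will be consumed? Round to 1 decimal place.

132.6

%ΔQ ≈ η × %ΔI = -2.03 × (-25.8%) = 52.374%.
New Q ≈ 87 × (1 + 0.52374) = 132.6.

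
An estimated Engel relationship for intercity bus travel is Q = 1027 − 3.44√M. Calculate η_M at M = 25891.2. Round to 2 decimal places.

At M = 25891.2: Q = 473.478.
dQ/dM = -3.44/(2√M) = -0.0106894 at this income.
η = (dQ/dM)·(M/Q) = -0.0106894 × (25891.2/473.478) = -0.58.

-0.58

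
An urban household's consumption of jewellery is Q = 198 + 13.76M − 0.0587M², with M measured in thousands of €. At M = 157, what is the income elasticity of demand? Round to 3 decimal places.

-0.805

At M = 157: Q = 911.4237.
dQ/dM = 13.76 − 0.1174M = -4.67180.
η = (dQ/dM)·(M/Q) = -4.67180 × (157/911.4237) = -0.805.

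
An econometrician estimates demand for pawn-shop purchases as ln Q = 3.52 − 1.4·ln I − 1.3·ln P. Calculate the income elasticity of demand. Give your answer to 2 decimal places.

In a log-linear demand, the coefficient on ln I is the income elasticity.
So η = -1.40.

-1.40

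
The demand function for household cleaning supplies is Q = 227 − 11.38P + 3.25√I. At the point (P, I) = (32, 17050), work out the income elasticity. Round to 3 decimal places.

At P = 32, I = 17050: Q = 287.211.
Holding P constant, ∂Q/∂I = 3.25/(2√I) = 0.0124449.
η_I = (∂Q/∂I)·(I/Q) = 0.0124449 × (17050/287.211) = 0.739.

0.739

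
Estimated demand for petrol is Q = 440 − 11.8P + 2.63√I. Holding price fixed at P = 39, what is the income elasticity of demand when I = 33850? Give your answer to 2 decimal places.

At P = 39, I = 33850: Q = 463.677.
Holding P constant, ∂Q/∂I = 2.63/(2√I) = 0.00714737.
η_I = (∂Q/∂I)·(I/Q) = 0.00714737 × (33850/463.677) = 0.52.

0.52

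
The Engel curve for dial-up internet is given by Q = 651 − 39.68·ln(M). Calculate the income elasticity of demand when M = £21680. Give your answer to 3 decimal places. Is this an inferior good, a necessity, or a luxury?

-0.156 (inferior good)

At M = 21680: Q = 254.829.
dQ/dM = -39.68/M = -0.00183026 at this income.
η = (dQ/dM)·(M/Q) = -0.00183026 × (21680/254.829) = -0.156.
Since η < 0, the good is an inferior good.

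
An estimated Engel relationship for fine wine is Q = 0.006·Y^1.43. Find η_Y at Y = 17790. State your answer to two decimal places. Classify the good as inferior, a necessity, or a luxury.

1.43 (luxury)

For Q = A·Y^β the income elasticity is constant and equal to β.
Here β = 1.43, so η = 1.43.
Since η > 1, the good is a luxury.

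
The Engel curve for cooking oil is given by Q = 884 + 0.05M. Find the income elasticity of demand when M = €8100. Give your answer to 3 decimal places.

At M = 8100: Q = 1289.000.
dQ/dM = 0.05.
η = (dQ/dM)·(M/Q) = 0.05 × (8100/1289.000) = 0.314.

0.314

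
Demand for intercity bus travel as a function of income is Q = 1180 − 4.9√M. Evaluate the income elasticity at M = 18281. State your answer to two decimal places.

-0.64

At M = 18281: Q = 517.484.
dQ/dM = -4.9/(2√M) = -0.0181203 at this income.
η = (dQ/dM)·(M/Q) = -0.0181203 × (18281/517.484) = -0.64.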